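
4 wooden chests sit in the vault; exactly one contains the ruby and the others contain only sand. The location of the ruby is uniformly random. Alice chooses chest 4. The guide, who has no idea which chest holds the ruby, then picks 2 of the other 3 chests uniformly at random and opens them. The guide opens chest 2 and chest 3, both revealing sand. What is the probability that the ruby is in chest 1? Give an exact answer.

Condition on the true location of the ruby.
If it is in either of chests 1 and 4 (prior 1/4 each): the guide picks exactly this set with probability 1/3 regardless, and none is the prize; weight (1/4)·(1/3) = 1/12 each.
If it is in either of chests 2 and 3 (prior 1/4 each): that chest was opened and seen not to hold the prize — ruled out; weight (1/4)·0 = 0 each.
The weights sum to 1/6.
So P(the ruby in chest 1 | the guide opened chest 2 and chest 3) = (1/12) / (1/6) = 1/2.

1/2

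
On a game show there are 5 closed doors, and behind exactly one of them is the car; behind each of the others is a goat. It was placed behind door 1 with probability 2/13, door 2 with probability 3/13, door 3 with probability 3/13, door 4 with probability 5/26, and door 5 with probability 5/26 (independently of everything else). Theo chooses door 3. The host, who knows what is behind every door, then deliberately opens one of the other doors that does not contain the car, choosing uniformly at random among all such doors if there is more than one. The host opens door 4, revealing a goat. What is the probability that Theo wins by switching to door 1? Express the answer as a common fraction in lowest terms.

Apply Bayes' rule, conditioning on where the car actually is.
If it is behind door 1 (prior 2/13): the host has 3 equally likely choices, so probability 1/3; weight (2/13)·(1/3) = 2/39.
If it is behind door 2 (prior 3/13): the host has 3 equally likely choices, so probability 1/3; weight (3/13)·(1/3) = 1/13.
If it is behind door 3 (prior 3/13): the host has 4 equally likely choices, so probability 1/4; weight (3/13)·(1/4) = 3/52.
If it is behind door 4 (prior 5/26): the host opened door 4, so this case is ruled out; weight (5/26)·0 = 0.
If it is behind door 5 (prior 5/26): the host has 3 equally likely choices, so probability 1/3; weight (5/26)·(1/3) = 5/78.
The weights sum to 1/4.
So P(the car behind door 1 | the host opened door 4) = (2/39) / (1/4) = 8/39.

8/39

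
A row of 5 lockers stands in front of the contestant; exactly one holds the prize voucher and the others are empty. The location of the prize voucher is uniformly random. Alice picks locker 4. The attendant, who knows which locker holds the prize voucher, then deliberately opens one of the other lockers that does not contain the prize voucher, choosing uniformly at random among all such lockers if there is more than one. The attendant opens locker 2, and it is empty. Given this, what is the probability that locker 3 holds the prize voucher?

4/15

Condition on the true location of the prize voucher.
If it is in any of lockers 1, 3, and 5 (prior 1/5 each): the attendant has 3 equally likely choices, so probability 1/3; weight (1/5)·(1/3) = 1/15 each.
If it is in locker 2 (prior 1/5): the attendant opened locker 2, so this case is ruled out; weight (1/5)·0 = 0.
If it is in locker 4 (prior 1/5): the attendant has 4 equally likely choices, so probability 1/4; weight (1/5)·(1/4) = 1/20.
The weights sum to 1/4.
So P(the prize voucher in locker 3 | the attendant opened locker 2) = (1/15) / (1/4) = 4/15.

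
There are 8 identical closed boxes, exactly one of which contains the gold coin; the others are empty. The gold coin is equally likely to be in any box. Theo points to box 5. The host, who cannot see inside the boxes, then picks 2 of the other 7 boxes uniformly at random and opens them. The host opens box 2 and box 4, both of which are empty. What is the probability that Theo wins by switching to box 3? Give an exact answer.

Condition on the true location of the gold coin.
If it is in any of boxes 1, 3, 5, 6, 7, and 8 (prior 1/8 each): the host picks exactly this set with probability 1/21 regardless, and none is the prize; weight (1/8)·(1/21) = 1/168 each.
If it is in either of boxes 2 and 4 (prior 1/8 each): that box was opened and seen not to hold the prize — ruled out; weight (1/8)·0 = 0 each.
The weights sum to 1/28.
So P(the gold coin in box 3 | the host opened box 2 and box 4) = (1/168) / (1/28) = 1/6.

1/6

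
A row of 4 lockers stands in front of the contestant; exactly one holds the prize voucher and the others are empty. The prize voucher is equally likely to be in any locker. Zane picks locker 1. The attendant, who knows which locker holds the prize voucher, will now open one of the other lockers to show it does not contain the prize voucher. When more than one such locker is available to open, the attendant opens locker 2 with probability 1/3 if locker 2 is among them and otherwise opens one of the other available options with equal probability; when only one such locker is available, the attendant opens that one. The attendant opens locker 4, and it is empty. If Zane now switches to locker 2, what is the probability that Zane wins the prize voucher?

1/3

Apply Bayes' rule, conditioning on where the prize voucher actually is.
If it is in locker 1 (prior 1/4): locker 2 is available but not opened; locker 4 gets probability (1 − 1/3)/2 = 1/3; weight (1/4)·(1/3) = 1/12.
If it is in locker 2 (prior 1/4): locker 2 holds the prize so is unavailable; the attendant chooses uniformly among the 2 others, probability 1/2; weight (1/4)·(1/2) = 1/8.
If it is in locker 3 (prior 1/4): locker 2 is available but not opened, probability 2/3; weight (1/4)·(2/3) = 1/6.
If it is in locker 4 (prior 1/4): the attendant opened locker 4, so this case is ruled out; weight (1/4)·0 = 0.
The weights sum to 3/8.
So P(the prize voucher in locker 2 | the attendant opened locker 4) = (1/8) / (3/8) = 1/3.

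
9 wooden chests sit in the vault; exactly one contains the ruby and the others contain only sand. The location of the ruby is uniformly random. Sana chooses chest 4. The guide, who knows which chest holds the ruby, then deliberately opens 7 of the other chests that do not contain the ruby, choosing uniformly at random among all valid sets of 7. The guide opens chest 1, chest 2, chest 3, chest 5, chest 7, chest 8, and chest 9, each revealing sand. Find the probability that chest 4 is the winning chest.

Apply Bayes' rule, conditioning on where the ruby actually is.
If it is in any of chests 1, 2, 3, 5, 7, 8, and 9 (prior 1/9 each): that chest was opened and seen not to hold the prize — ruled out; weight (1/9)·0 = 0 each.
If it is in chest 4 (prior 1/9): the guide has 8 equally likely choices, so probability 1/8; weight (1/9)·(1/8) = 1/72.
If it is in chest 6 (prior 1/9): the guide has no choice, probability 1; weight (1/9)·1 = 1/9.
The weights sum to 1/8.
So P(the ruby in chest 4 | the guide opened chest 1, chest 2, chest 3, chest 5, chest 7, chest 8, and chest 9) = (1/72) / (1/8) = 1/9.

1/9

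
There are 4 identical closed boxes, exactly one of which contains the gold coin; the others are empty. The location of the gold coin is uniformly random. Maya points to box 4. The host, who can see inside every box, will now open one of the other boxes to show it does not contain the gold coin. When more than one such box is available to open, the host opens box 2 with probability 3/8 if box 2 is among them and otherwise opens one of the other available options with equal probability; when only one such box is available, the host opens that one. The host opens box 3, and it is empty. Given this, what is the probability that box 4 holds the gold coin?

Condition on the true location of the gold coin.
If it is in box 1 (prior 1/4): box 2 is available but not opened, probability 5/8; weight (1/4)·(5/8) = 5/32.
If it is in box 2 (prior 1/4): box 2 holds the prize so is unavailable; the host chooses uniformly among the 2 others, probability 1/2; weight (1/4)·(1/2) = 1/8.
If it is in box 3 (prior 1/4): the host opened box 3, so this case is ruled out; weight (1/4)·0 = 0.
If it is in box 4 (prior 1/4): box 2 is available but not opened; box 3 gets probability (1 − 3/8)/2 = 5/16; weight (1/4)·(5/16) = 5/64.
The weights sum to 23/64.
So P(the gold coin in box 4 | the host opened box 3) = (5/64) / (23/64) = 5/23.

5/23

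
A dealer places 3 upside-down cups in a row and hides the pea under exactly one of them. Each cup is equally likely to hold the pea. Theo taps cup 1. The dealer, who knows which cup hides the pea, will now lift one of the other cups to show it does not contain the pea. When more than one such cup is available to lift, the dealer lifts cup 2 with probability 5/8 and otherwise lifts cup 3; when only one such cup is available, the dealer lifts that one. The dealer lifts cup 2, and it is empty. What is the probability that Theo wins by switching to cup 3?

Apply Bayes' rule, conditioning on where the pea actually is.
If it is under cup 1 (prior 1/3): cup 2 is available, opened with probability 5/8; weight (1/3)·(5/8) = 5/24.
If it is under cup 2 (prior 1/3): the dealer opened cup 2, so this case is ruled out; weight (1/3)·0 = 0.
If it is under cup 3 (prior 1/3): only cup 2 is available, probability 1; weight (1/3)·1 = 1/3.
The weights sum to 13/24.
So P(the pea under cup 3 | the dealer opened cup 2) = (1/3) / (13/24) = 8/13.

8/13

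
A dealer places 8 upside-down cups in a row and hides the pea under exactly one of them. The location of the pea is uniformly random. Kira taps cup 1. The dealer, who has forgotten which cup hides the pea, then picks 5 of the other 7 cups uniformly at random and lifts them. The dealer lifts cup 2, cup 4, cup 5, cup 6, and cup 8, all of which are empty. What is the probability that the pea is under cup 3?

1/3

Because the dealer chose which cups to lift without knowing where the pea is, the choice is independent of the prize location. Learning that none of the 5 opened cups holds the pea simply rules out those 5 locations and leaves the remaining 3 cups still equally likely by symmetry.
So P(the pea under cup 3) = 1/3.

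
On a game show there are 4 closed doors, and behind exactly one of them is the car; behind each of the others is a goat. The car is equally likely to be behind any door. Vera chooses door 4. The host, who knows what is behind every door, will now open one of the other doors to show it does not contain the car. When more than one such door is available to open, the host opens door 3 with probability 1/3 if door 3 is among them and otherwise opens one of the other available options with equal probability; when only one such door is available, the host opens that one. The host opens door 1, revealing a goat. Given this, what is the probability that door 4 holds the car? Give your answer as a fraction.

Apply Bayes' rule, conditioning on where the car actually is.
If it is behind door 1 (prior 1/4): the host opened door 1, so this case is ruled out; weight (1/4)·0 = 0.
If it is behind door 2 (prior 1/4): door 3 is available but not opened, probability 2/3; weight (1/4)·(2/3) = 1/6.
If it is behind door 3 (prior 1/4): door 3 holds the prize so is unavailable; the host chooses uniformly among the 2 others, probability 1/2; weight (1/4)·(1/2) = 1/8.
If it is behind door 4 (prior 1/4): door 3 is available but not opened; door 1 gets probability (1 − 1/3)/2 = 1/3; weight (1/4)·(1/3) = 1/12.
The weights sum to 3/8.
So P(the car behind door 4 | the host opened door 1) = (1/12) / (3/8) = 2/9.

2/9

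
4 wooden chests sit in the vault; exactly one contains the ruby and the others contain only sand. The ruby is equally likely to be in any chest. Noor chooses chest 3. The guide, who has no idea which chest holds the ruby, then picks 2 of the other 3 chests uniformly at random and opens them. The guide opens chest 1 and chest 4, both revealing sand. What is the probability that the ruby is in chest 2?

Condition on the true location of the ruby.
If it is in either of chests 1 and 4 (prior 1/4 each): that chest was opened and seen not to hold the prize — ruled out; weight (1/4)·0 = 0 each.
If it is in either of chests 2 and 3 (prior 1/4 each): the guide picks exactly this set with probability 1/3 regardless, and none is the prize; weight (1/4)·(1/3) = 1/12 each.
The weights sum to 1/6.
So P(the ruby in chest 2 | the guide opened chest 1 and chest 4) = (1/12) / (1/6) = 1/2.

1/2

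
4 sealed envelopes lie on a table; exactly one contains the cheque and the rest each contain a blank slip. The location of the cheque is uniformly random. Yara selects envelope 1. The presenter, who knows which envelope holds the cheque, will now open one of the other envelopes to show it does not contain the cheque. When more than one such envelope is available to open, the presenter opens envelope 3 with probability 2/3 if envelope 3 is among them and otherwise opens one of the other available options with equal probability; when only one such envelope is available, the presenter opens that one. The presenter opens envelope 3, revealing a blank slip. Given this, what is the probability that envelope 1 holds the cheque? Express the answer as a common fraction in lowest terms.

Consider each possible location of the cheque in turn.
If it is in any of envelopes 1, 2, and 4 (prior 1/4 each): envelope 3 is available, opened with probability 2/3; weight (1/4)·(2/3) = 1/6 each.
If it is in envelope 3 (prior 1/4): the presenter opened envelope 3, so this case is ruled out; weight (1/4)·0 = 0.
The weights sum to 1/2.
So P(the cheque in envelope 1 | the presenter opened envelope 3) = (1/6) / (1/2) = 1/3.

1/3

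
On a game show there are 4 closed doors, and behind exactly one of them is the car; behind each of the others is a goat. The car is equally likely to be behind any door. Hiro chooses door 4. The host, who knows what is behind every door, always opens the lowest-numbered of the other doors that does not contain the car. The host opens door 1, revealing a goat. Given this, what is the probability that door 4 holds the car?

Condition on the true location of the car.
If it is behind door 1 (prior 1/4): the host opened door 1, so this case is ruled out; weight (1/4)·0 = 0.
If it is behind any of doors 2, 3, and 4 (prior 1/4 each): door 1 is the lowest-numbered option available, probability 1; weight (1/4)·1 = 1/4 each.
The weights sum to 3/4.
So P(the car behind door 4 | the host opened door 1) = (1/4) / (3/4) = 1/3.

1/3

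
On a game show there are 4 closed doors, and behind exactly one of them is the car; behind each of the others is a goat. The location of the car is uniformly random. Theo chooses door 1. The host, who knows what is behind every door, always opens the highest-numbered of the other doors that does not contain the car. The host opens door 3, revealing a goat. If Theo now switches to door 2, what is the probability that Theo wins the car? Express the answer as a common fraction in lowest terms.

0

Condition on the true location of the car.
If it is behind either of doors 1 and 2 (prior 1/4 each): the host would have opened door 4 instead, probability 0; weight (1/4)·0 = 0 each.
If it is behind door 3 (prior 1/4): the host opened door 3, so this case is ruled out; weight (1/4)·0 = 0.
If it is behind door 4 (prior 1/4): door 3 is the highest-numbered option available, probability 1; weight (1/4)·1 = 1/4.
The weights sum to 1/4.
So P(the car behind door 2 | the host opened door 3) = 0 / (1/4) = 0.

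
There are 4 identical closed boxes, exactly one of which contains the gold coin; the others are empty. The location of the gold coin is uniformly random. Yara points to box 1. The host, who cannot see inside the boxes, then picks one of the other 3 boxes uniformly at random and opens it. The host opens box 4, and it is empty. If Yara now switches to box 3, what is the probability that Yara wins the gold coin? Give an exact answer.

1/3

Apply Bayes' rule, conditioning on where the gold coin actually is.
If it is in any of boxes 1, 2, and 3 (prior 1/4 each): the host picks box 4 with probability 1/3 regardless, and it is not the prize; weight (1/4)·(1/3) = 1/12 each.
If it is in box 4 (prior 1/4): the host opened box 4, so this case is ruled out; weight (1/4)·0 = 0.
The weights sum to 1/4.
So P(the gold coin in box 3 | the host opened box 4) = (1/12) / (1/4) = 1/3.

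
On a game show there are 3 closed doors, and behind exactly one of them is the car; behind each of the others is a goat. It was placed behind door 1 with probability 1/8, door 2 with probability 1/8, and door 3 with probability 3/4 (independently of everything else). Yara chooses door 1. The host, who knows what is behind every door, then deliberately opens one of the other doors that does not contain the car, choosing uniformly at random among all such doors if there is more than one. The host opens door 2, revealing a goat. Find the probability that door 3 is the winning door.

Consider each possible location of the car in turn.
If it is behind door 1 (prior 1/8): the host has 2 equally likely choices, so probability 1/2; weight (1/8)·(1/2) = 1/16.
If it is behind door 2 (prior 1/8): the host opened door 2, so this case is ruled out; weight (1/8)·0 = 0.
If it is behind door 3 (prior 3/4): the host has no choice, probability 1; weight (3/4)·1 = 3/4.
The weights sum to 13/16.
So P(the car behind door 3 | the host opened door 2) = (3/4) / (13/16) = 12/13.

12/13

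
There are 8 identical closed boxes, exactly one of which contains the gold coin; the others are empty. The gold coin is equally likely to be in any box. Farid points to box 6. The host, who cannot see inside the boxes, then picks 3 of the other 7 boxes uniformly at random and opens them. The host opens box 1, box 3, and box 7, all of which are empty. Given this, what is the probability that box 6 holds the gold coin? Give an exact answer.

1/5

Consider each possible location of the gold coin in turn.
If it is in any of boxes 1, 3, and 7 (prior 1/8 each): that box was opened and seen not to hold the prize — ruled out; weight (1/8)·0 = 0 each.
If it is in any of boxes 2, 4, 5, 6, and 8 (prior 1/8 each): the host picks exactly this set with probability 1/35 regardless, and none is the prize; weight (1/8)·(1/35) = 1/280 each.
The weights sum to 1/56.
So P(the gold coin in box 6 | the host opened box 1, box 3, and box 7) = (1/280) / (1/56) = 1/5.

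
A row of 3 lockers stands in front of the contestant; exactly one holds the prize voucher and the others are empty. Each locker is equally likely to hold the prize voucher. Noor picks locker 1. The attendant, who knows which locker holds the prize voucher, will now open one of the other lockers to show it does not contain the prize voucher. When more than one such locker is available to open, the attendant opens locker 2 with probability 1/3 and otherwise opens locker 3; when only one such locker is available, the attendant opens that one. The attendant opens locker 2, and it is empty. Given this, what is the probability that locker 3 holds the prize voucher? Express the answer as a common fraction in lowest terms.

Condition on the true location of the prize voucher.
If it is in locker 1 (prior 1/3): locker 2 is available, opened with probability 1/3; weight (1/3)·(1/3) = 1/9.
If it is in locker 2 (prior 1/3): the attendant opened locker 2, so this case is ruled out; weight (1/3)·0 = 0.
If it is in locker 3 (prior 1/3): only locker 2 is available, probability 1; weight (1/3)·1 = 1/3.
The weights sum to 4/9.
So P(the prize voucher in locker 3 | the attendant opened locker 2) = (1/3) / (4/9) = 3/4.

3/4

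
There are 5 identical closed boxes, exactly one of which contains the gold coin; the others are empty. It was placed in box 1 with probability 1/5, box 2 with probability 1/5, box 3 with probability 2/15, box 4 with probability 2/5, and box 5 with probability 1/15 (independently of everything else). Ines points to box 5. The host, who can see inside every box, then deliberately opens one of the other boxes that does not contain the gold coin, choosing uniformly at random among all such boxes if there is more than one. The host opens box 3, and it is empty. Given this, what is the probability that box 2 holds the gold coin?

Apply Bayes' rule, conditioning on where the gold coin actually is.
If it is in either of boxes 1 and 2 (prior 1/5 each): the host has 3 equally likely choices, so probability 1/3; weight (1/5)·(1/3) = 1/15 each.
If it is in box 3 (prior 2/15): the host opened box 3, so this case is ruled out; weight (2/15)·0 = 0.
If it is in box 4 (prior 2/5): the host has 3 equally likely choices, so probability 1/3; weight (2/5)·(1/3) = 2/15.
If it is in box 5 (prior 1/15): the host has 4 equally likely choices, so probability 1/4; weight (1/15)·(1/4) = 1/60.
The weights sum to 17/60.
So P(the gold coin in box 2 | the host opened box 3) = (1/15) / (17/60) = 4/17.

4/17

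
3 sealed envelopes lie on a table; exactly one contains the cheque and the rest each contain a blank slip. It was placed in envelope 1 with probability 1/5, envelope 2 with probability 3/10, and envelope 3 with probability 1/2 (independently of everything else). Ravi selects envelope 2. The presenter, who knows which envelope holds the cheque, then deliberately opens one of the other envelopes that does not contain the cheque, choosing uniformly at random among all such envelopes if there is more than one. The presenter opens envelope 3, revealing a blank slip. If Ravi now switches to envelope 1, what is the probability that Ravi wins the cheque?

Condition on the true location of the cheque.
If it is in envelope 1 (prior 1/5): the presenter has no choice, probability 1; weight (1/5)·1 = 1/5.
If it is in envelope 2 (prior 3/10): the presenter has 2 equally likely choices, so probability 1/2; weight (3/10)·(1/2) = 3/20.
If it is in envelope 3 (prior 1/2): the presenter opened envelope 3, so this case is ruled out; weight (1/2)·0 = 0.
The weights sum to 7/20.
So P(the cheque in envelope 1 | the presenter opened envelope 3) = (1/5) / (7/20) = 4/7.

4/7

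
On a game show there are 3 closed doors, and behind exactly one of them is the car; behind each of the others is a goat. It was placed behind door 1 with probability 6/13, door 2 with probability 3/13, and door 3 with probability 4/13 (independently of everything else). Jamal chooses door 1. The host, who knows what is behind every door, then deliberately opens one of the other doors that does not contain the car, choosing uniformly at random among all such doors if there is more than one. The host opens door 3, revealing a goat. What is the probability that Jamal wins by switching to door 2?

Apply Bayes' rule, conditioning on where the car actually is.
If it is behind door 1 (prior 6/13): the host has 2 equally likely choices, so probability 1/2; weight (6/13)·(1/2) = 3/13.
If it is behind door 2 (prior 3/13): the host has no choice, probability 1; weight (3/13)·1 = 3/13.
If it is behind door 3 (prior 4/13): the host opened door 3, so this case is ruled out; weight (4/13)·0 = 0.
The weights sum to 6/13.
So P(the car behind door 2 | the host opened door 3) = (3/13) / (6/13) = 1/2.

1/2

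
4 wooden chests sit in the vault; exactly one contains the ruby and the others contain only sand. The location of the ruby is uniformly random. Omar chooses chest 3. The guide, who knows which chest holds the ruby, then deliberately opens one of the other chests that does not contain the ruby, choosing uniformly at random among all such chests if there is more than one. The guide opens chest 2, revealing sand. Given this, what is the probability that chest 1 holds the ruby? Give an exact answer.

3/8

Consider each possible location of the ruby in turn.
If it is in either of chests 1 and 4 (prior 1/4 each): the guide has 2 equally likely choices, so probability 1/2; weight (1/4)·(1/2) = 1/8 each.
If it is in chest 2 (prior 1/4): the guide opened chest 2, so this case is ruled out; weight (1/4)·0 = 0.
If it is in chest 3 (prior 1/4): the guide has 3 equally likely choices, so probability 1/3; weight (1/4)·(1/3) = 1/12.
The weights sum to 1/3.
So P(the ruby in chest 1 | the guide opened chest 2) = (1/8) / (1/3) = 3/8.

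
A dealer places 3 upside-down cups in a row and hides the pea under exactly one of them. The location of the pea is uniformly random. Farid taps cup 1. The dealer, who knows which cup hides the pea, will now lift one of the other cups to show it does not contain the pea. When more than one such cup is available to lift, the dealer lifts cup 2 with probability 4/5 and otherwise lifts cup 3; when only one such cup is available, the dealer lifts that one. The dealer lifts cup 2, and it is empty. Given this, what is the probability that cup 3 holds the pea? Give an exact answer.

Consider each possible location of the pea in turn.
If it is under cup 1 (prior 1/3): cup 2 is available, opened with probability 4/5; weight (1/3)·(4/5) = 4/15.
If it is under cup 2 (prior 1/3): the dealer opened cup 2, so this case is ruled out; weight (1/3)·0 = 0.
If it is under cup 3 (prior 1/3): only cup 2 is available, probability 1; weight (1/3)·1 = 1/3.
The weights sum to 3/5.
So P(the pea under cup 3 | the dealer opened cup 2) = (1/3) / (3/5) = 5/9.

5/9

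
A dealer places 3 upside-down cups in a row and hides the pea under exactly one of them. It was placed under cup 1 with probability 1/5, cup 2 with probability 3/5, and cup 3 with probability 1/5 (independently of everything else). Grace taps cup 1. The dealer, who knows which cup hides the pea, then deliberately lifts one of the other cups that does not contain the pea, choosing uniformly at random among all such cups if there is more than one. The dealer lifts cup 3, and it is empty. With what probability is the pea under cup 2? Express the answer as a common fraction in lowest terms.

Consider each possible location of the pea in turn.
If it is under cup 1 (prior 1/5): the dealer has 2 equally likely choices, so probability 1/2; weight (1/5)·(1/2) = 1/10.
If it is under cup 2 (prior 3/5): the dealer has no choice, probability 1; weight (3/5)·1 = 3/5.
If it is under cup 3 (prior 1/5): the dealer opened cup 3, so this case is ruled out; weight (1/5)·0 = 0.
The weights sum to 7/10.
So P(the pea under cup 2 | the dealer opened cup 3) = (3/5) / (7/10) = 6/7.

6/7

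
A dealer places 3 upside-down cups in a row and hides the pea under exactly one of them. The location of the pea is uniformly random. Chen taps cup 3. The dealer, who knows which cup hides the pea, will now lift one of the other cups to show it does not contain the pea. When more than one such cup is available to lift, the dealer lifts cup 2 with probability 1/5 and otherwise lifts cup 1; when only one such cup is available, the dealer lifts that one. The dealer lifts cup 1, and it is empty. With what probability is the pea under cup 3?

Consider each possible location of the pea in turn.
If it is under cup 1 (prior 1/3): the dealer opened cup 1, so this case is ruled out; weight (1/3)·0 = 0.
If it is under cup 2 (prior 1/3): only cup 1 is available, probability 1; weight (1/3)·1 = 1/3.
If it is under cup 3 (prior 1/3): cup 2 is available but not opened, probability 4/5; weight (1/3)·(4/5) = 4/15.
The weights sum to 3/5.
So P(the pea under cup 3 | the dealer opened cup 1) = (4/15) / (3/5) = 4/9.

4/9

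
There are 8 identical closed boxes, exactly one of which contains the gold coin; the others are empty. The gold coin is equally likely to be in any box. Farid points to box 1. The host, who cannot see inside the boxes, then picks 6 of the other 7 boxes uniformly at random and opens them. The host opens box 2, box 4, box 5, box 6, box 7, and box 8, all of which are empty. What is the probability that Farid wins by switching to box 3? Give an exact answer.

1/2

Because the host chose which boxes to open without knowing where the gold coin is, the choice is independent of the prize location. Learning that none of the 6 opened boxes holds the gold coin simply rules out those 6 locations and leaves the remaining 2 boxes still equally likely by symmetry.
So P(the gold coin in box 3) = 1/2.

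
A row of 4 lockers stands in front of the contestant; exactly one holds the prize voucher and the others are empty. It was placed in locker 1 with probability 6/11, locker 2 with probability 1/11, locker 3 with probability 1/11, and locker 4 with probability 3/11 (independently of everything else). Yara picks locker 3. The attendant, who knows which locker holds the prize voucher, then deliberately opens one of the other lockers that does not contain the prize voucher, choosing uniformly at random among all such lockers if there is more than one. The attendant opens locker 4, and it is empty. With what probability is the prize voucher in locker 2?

Consider each possible location of the prize voucher in turn.
If it is in locker 1 (prior 6/11): the attendant has 2 equally likely choices, so probability 1/2; weight (6/11)·(1/2) = 3/11.
If it is in locker 2 (prior 1/11): the attendant has 2 equally likely choices, so probability 1/2; weight (1/11)·(1/2) = 1/22.
If it is in locker 3 (prior 1/11): the attendant has 3 equally likely choices, so probability 1/3; weight (1/11)·(1/3) = 1/33.
If it is in locker 4 (prior 3/11): the attendant opened locker 4, so this case is ruled out; weight (3/11)·0 = 0.
The weights sum to 23/66.
So P(the prize voucher in locker 2 | the attendant opened locker 4) = (1/22) / (23/66) = 3/23.

3/23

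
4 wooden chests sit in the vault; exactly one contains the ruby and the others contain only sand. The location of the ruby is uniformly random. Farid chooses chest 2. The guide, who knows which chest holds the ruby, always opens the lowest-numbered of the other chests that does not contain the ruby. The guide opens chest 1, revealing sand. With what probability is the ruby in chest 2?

Apply Bayes' rule, conditioning on where the ruby actually is.
If it is in chest 1 (prior 1/4): the guide opened chest 1, so this case is ruled out; weight (1/4)·0 = 0.
If it is in any of chests 2, 3, and 4 (prior 1/4 each): chest 1 is the lowest-numbered option available, probability 1; weight (1/4)·1 = 1/4 each.
The weights sum to 3/4.
So P(the ruby in chest 2 | the guide opened chest 1) = (1/4) / (3/4) = 1/3.

1/3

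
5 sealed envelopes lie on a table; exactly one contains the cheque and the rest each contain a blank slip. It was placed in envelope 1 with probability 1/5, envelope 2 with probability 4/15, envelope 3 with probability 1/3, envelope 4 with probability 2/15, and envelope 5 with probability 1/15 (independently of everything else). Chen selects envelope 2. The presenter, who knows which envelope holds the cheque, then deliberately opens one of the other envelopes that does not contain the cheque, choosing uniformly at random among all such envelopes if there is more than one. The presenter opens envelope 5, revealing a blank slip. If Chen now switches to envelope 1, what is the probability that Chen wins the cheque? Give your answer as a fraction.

Condition on the true location of the cheque.
If it is in envelope 1 (prior 1/5): the presenter has 3 equally likely choices, so probability 1/3; weight (1/5)·(1/3) = 1/15.
If it is in envelope 2 (prior 4/15): the presenter has 4 equally likely choices, so probability 1/4; weight (4/15)·(1/4) = 1/15.
If it is in envelope 3 (prior 1/3): the presenter has 3 equally likely choices, so probability 1/3; weight (1/3)·(1/3) = 1/9.
If it is in envelope 4 (prior 2/15): the presenter has 3 equally likely choices, so probability 1/3; weight (2/15)·(1/3) = 2/45.
If it is in envelope 5 (prior 1/15): the presenter opened envelope 5, so this case is ruled out; weight (1/15)·0 = 0.
The weights sum to 13/45.
So P(the cheque in envelope 1 | the presenter opened envelope 5) = (1/15) / (13/45) = 3/13.

3/13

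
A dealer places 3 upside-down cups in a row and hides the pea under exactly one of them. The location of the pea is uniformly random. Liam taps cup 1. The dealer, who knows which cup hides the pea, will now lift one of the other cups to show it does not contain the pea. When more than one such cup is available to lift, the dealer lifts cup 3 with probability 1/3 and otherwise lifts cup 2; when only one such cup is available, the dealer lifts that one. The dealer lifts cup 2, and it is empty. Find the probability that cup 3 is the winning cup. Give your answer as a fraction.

3/5

Condition on the true location of the pea.
If it is under cup 1 (prior 1/3): cup 3 is available but not opened, probability 2/3; weight (1/3)·(2/3) = 2/9.
If it is under cup 2 (prior 1/3): the dealer opened cup 2, so this case is ruled out; weight (1/3)·0 = 0.
If it is under cup 3 (prior 1/3): only cup 2 is available, probability 1; weight (1/3)·1 = 1/3.
The weights sum to 5/9.
So P(the pea under cup 3 | the dealer opened cup 2) = (1/3) / (5/9) = 3/5.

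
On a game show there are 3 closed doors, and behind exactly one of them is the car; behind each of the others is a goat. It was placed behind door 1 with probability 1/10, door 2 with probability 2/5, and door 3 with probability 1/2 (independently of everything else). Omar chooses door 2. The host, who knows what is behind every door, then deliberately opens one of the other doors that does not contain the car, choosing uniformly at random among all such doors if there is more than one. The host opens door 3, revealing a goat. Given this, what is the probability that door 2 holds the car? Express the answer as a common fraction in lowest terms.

2/3

Apply Bayes' rule, conditioning on where the car actually is.
If it is behind door 1 (prior 1/10): the host has no choice, probability 1; weight (1/10)·1 = 1/10.
If it is behind door 2 (prior 2/5): the host has 2 equally likely choices, so probability 1/2; weight (2/5)·(1/2) = 1/5.
If it is behind door 3 (prior 1/2): the host opened door 3, so this case is ruled out; weight (1/2)·0 = 0.
The weights sum to 3/10.
So P(the car behind door 2 | the host opened door 3) = (1/5) / (3/10) = 2/3.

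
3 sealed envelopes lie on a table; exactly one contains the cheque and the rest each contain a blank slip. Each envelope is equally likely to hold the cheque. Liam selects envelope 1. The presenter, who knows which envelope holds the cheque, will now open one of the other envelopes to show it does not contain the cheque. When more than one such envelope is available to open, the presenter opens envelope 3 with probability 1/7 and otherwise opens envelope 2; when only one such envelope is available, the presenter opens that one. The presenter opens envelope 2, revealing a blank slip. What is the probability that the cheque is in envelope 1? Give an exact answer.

6/13

Condition on the true location of the cheque.
If it is in envelope 1 (prior 1/3): envelope 3 is available but not opened, probability 6/7; weight (1/3)·(6/7) = 2/7.
If it is in envelope 2 (prior 1/3): the presenter opened envelope 2, so this case is ruled out; weight (1/3)·0 = 0.
If it is in envelope 3 (prior 1/3): only envelope 2 is available, probability 1; weight (1/3)·1 = 1/3.
The weights sum to 13/21.
So P(the cheque in envelope 1 | the presenter opened envelope 2) = (2/7) / (13/21) = 6/13.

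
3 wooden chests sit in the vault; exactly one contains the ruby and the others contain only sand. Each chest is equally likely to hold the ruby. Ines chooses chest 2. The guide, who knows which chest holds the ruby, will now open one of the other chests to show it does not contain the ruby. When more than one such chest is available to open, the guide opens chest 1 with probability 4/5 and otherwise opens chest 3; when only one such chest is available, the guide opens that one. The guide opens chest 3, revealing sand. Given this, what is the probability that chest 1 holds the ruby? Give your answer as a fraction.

Apply Bayes' rule, conditioning on where the ruby actually is.
If it is in chest 1 (prior 1/3): only chest 3 is available, probability 1; weight (1/3)·1 = 1/3.
If it is in chest 2 (prior 1/3): chest 1 is available but not opened, probability 1/5; weight (1/3)·(1/5) = 1/15.
If it is in chest 3 (prior 1/3): the guide opened chest 3, so this case is ruled out; weight (1/3)·0 = 0.
The weights sum to 2/5.
So P(the ruby in chest 1 | the guide opened chest 3) = (1/3) / (2/5) = 5/6.

5/6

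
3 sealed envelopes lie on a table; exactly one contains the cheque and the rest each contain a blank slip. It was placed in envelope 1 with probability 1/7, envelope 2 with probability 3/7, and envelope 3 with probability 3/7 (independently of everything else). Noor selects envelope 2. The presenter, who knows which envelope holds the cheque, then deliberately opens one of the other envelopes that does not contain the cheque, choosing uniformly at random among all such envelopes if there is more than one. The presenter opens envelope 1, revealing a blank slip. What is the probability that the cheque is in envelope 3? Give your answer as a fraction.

Apply Bayes' rule, conditioning on where the cheque actually is.
If it is in envelope 1 (prior 1/7): the presenter opened envelope 1, so this case is ruled out; weight (1/7)·0 = 0.
If it is in envelope 2 (prior 3/7): the presenter has 2 equally likely choices, so probability 1/2; weight (3/7)·(1/2) = 3/14.
If it is in envelope 3 (prior 3/7): the presenter has no choice, probability 1; weight (3/7)·1 = 3/7.
The weights sum to 9/14.
So P(the cheque in envelope 3 | the presenter opened envelope 1) = (3/7) / (9/14) = 2/3.

2/3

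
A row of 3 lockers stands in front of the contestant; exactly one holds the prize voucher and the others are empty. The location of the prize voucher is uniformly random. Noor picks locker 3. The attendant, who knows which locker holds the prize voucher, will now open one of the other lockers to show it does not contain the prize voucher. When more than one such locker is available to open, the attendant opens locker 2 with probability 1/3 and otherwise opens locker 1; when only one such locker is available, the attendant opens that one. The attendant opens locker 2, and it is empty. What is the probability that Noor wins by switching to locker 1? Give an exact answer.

Consider each possible location of the prize voucher in turn.
If it is in locker 1 (prior 1/3): only locker 2 is available, probability 1; weight (1/3)·1 = 1/3.
If it is in locker 2 (prior 1/3): the attendant opened locker 2, so this case is ruled out; weight (1/3)·0 = 0.
If it is in locker 3 (prior 1/3): locker 2 is available, opened with probability 1/3; weight (1/3)·(1/3) = 1/9.
The weights sum to 4/9.
So P(the prize voucher in locker 1 | the attendant opened locker 2) = (1/3) / (4/9) = 3/4.

3/4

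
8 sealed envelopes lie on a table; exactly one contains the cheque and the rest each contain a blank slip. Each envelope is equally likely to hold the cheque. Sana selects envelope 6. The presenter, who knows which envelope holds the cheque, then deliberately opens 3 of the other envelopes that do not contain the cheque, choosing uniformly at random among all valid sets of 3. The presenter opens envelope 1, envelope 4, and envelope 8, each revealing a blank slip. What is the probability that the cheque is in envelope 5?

Condition on the true location of the cheque.
If it is in any of envelopes 1, 4, and 8 (prior 1/8 each): that envelope was opened and seen not to hold the prize — ruled out; weight (1/8)·0 = 0 each.
If it is in any of envelopes 2, 3, 5, and 7 (prior 1/8 each): the presenter has 20 equally likely choices, so probability 1/20; weight (1/8)·(1/20) = 1/160 each.
If it is in envelope 6 (prior 1/8): the presenter has 35 equally likely choices, so probability 1/35; weight (1/8)·(1/35) = 1/280.
The weights sum to 1/35.
So P(the cheque in envelope 5 | the presenter opened envelope 1, envelope 4, and envelope 8) = (1/160) / (1/35) = 7/32.

7/32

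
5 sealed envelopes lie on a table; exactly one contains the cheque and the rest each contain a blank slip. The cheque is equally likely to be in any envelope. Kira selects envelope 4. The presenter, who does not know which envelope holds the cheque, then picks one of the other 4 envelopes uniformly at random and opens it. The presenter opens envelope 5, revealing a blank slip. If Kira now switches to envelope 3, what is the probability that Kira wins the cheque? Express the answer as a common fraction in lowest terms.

Consider each possible location of the cheque in turn.
If it is in any of envelopes 1, 2, 3, and 4 (prior 1/5 each): the presenter picks envelope 5 with probability 1/4 regardless, and it is not the prize; weight (1/5)·(1/4) = 1/20 each.
If it is in envelope 5 (prior 1/5): the presenter opened envelope 5, so this case is ruled out; weight (1/5)·0 = 0.
The weights sum to 1/5.
So P(the cheque in envelope 3 | the presenter opened envelope 5) = (1/20) / (1/5) = 1/4.

1/4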